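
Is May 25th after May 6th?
Yes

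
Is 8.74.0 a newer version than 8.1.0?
Yes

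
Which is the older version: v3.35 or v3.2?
v3.2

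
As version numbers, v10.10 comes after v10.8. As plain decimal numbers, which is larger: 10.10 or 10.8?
10.8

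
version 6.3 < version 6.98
True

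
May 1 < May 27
True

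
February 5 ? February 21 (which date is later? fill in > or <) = <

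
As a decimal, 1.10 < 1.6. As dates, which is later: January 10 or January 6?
January 10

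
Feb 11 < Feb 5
False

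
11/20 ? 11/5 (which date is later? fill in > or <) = >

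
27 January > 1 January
True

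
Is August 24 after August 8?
Yes. Day 24 comes after day 8 in August — this is a date comparison, not a decimal one (the decimal 8.24 would be smaller than 8.8).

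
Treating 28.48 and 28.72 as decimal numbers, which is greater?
28.72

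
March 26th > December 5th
False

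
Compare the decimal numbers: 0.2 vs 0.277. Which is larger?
0.277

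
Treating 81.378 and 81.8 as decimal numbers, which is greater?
81.8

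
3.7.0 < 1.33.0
False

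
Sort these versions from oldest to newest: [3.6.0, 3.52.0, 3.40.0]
[3.6.0, 3.40.0, 3.52.0]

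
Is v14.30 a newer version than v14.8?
Yes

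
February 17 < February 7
False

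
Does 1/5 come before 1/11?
Yes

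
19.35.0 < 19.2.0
False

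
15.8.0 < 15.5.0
False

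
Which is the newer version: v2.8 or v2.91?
v2.91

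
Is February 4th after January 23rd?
Yes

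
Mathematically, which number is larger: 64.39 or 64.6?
64.6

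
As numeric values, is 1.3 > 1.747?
False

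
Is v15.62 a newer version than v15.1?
Yes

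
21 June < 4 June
False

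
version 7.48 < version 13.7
True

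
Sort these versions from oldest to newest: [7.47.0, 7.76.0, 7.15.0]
[7.15.0, 7.47.0, 7.76.0]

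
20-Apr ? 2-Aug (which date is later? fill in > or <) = <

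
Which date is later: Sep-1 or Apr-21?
Sep-1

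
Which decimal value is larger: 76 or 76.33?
76.33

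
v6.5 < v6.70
True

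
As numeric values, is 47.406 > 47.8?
False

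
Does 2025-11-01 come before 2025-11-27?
Yes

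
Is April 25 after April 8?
Yes. Day 25 comes after day 8 in April — this is a date comparison, not a decimal one (the decimal 4.25 would be smaller than 4.8).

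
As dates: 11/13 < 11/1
False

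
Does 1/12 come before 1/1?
No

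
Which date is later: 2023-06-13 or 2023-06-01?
2023-06-13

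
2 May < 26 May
True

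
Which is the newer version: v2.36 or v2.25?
v2.36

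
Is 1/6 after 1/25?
No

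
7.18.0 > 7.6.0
True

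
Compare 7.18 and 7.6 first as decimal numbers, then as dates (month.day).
As decimals: 7.18 < 7.6. As dates: 7/18 is later than 7/6 (day 18 > day 6).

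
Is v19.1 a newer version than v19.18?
No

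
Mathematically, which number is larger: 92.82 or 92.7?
92.82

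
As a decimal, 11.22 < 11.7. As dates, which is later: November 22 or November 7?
November 22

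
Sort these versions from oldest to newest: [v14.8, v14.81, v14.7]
[v14.7, v14.8, v14.81]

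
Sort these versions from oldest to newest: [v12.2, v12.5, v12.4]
[v12.2, v12.4, v12.5]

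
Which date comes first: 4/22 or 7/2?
4/22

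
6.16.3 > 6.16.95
False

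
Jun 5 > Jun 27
False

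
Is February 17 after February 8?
Yes. Day 17 comes after day 8 in February — this is a date comparison, not a decimal one (the decimal 2.17 would be smaller than 2.8).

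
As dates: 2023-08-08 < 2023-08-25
True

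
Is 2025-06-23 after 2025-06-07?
Yes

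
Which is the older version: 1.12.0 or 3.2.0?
1.12.0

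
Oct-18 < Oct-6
False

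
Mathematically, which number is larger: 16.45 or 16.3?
16.45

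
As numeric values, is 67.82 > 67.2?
True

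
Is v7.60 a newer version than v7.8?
Yes. Version numbers are compared segment by segment as integers, not as decimals: minor version 60 > 8, so v7.60 > v7.8 (even though the decimal 7.60 < 7.8).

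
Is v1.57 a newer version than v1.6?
Yes. Version numbers are compared segment by segment as integers, not as decimals: minor version 57 > 6, so v1.57 > v1.6 (even though the decimal 1.57 < 1.6).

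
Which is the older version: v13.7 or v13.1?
v13.1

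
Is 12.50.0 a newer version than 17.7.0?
No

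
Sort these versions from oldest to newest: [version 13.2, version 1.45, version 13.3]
[version 1.45, version 13.2, version 13.3]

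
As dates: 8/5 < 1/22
False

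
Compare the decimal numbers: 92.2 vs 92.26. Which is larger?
92.26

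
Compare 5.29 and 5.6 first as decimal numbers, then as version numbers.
As decimals: 5.29 < 5.6. As versions: v5.29 > v5.6 (minor version 29 > 6).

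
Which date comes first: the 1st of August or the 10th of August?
the 1st of August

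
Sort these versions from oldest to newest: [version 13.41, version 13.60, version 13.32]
[version 13.32, version 13.41, version 13.60]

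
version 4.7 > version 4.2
True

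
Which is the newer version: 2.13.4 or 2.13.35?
2.13.35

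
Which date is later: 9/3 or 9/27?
9/27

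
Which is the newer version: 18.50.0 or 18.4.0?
18.50.0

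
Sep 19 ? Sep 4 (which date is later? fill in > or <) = >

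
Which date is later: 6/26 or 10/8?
10/8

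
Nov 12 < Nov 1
False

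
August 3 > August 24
False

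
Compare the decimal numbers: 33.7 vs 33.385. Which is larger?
33.7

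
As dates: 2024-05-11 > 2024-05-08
True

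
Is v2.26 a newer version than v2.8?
Yes. Version numbers are compared segment by segment as integers, not as decimals: minor version 26 > 8, so v2.26 > v2.8 (even though the decimal 2.26 < 2.8).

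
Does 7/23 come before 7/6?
No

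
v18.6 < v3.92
False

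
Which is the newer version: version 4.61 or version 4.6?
version 4.61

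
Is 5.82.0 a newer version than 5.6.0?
Yes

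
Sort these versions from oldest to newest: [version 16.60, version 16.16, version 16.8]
[version 16.8, version 16.16, version 16.60]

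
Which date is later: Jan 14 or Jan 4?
Jan 14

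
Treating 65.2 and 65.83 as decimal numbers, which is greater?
65.83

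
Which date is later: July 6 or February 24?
July 6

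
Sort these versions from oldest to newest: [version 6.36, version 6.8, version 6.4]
[version 6.4, version 6.8, version 6.36]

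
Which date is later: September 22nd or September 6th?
September 22nd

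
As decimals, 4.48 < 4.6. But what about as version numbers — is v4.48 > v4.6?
True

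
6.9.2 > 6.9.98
False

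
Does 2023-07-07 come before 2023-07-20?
Yes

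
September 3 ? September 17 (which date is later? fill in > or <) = <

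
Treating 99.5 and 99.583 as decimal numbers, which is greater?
99.583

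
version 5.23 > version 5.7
True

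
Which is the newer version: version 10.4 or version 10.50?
version 10.50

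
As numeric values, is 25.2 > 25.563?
False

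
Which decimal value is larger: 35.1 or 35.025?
35.1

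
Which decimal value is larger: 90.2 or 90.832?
90.832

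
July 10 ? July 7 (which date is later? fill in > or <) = >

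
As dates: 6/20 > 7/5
False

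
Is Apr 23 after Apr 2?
Yes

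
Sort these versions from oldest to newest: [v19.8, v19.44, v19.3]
[v19.3, v19.8, v19.44]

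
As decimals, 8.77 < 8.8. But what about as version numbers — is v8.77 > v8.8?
True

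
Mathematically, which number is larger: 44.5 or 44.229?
44.5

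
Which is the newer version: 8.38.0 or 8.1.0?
8.38.0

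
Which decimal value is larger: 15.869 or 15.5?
15.869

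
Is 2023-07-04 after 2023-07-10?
No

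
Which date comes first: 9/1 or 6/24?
6/24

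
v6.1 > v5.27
True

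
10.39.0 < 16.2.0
True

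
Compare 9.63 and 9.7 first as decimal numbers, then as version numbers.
As decimals: 9.63 < 9.7. As versions: v9.63 > v9.7 (minor version 63 > 7).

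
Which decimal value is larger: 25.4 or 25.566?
25.566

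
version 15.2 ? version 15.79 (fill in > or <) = <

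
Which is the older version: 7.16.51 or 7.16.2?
7.16.2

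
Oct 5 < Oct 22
True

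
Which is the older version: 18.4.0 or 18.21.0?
18.4.0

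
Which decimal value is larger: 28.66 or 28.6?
28.66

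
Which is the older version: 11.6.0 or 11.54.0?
11.6.0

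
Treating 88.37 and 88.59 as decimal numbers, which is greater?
88.59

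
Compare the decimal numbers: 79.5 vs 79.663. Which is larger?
79.663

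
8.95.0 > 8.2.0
True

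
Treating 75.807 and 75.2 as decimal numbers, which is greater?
75.807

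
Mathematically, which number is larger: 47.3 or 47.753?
47.753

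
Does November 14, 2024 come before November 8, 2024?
No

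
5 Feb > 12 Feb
False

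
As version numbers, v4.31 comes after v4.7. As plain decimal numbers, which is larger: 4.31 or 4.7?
4.7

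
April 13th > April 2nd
True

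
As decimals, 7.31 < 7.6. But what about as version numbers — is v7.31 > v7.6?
True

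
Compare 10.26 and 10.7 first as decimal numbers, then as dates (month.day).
As decimals: 10.26 < 10.7. As dates: 10/26 is later than 10/7 (day 26 > day 7).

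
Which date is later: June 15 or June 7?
June 15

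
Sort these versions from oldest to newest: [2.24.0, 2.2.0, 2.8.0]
[2.2.0, 2.8.0, 2.24.0]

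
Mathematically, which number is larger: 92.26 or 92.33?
92.33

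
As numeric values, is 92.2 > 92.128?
True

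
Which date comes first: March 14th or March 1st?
March 1st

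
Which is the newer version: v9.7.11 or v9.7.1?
v9.7.11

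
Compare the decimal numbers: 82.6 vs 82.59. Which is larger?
82.6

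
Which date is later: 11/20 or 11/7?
11/20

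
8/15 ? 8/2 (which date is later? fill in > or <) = >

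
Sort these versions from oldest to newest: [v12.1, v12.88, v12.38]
[v12.1, v12.38, v12.88]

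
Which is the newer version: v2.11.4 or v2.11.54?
v2.11.54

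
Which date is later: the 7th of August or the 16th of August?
the 16th of August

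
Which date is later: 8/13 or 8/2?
8/13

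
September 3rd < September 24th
True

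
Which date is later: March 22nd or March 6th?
March 22nd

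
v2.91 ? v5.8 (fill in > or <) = <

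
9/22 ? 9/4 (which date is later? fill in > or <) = >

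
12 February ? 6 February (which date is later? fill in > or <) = >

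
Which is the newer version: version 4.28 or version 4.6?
version 4.28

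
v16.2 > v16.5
False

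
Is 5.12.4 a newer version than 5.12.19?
No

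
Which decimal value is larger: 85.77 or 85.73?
85.77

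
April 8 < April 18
True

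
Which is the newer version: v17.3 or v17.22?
v17.22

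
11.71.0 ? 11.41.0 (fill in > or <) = >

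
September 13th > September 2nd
True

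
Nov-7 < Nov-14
True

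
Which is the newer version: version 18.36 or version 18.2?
version 18.36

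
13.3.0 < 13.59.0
True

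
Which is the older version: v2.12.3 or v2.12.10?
v2.12.3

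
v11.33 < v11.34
True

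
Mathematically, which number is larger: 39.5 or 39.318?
39.5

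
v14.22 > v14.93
False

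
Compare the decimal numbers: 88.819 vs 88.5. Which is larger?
88.819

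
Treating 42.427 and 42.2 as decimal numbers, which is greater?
42.427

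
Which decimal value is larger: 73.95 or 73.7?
73.95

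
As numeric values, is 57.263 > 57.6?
False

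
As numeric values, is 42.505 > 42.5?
True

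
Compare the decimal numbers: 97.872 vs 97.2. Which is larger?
97.872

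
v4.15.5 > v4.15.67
False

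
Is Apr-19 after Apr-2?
Yes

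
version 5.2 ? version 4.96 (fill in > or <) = >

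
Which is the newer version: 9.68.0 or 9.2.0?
9.68.0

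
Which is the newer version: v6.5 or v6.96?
v6.96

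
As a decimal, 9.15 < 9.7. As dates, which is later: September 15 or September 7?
September 15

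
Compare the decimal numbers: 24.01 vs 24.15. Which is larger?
24.15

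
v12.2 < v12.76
True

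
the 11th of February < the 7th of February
False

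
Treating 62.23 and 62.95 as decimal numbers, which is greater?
62.95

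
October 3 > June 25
True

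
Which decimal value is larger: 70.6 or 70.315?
70.6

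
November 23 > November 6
True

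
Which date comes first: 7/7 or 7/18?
7/7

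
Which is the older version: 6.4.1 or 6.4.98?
6.4.1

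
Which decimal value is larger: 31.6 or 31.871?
31.871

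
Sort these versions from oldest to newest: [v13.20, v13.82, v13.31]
[v13.20, v13.31, v13.82]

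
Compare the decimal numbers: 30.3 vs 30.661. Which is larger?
30.661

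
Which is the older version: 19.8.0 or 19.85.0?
19.8.0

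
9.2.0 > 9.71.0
False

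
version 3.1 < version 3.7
True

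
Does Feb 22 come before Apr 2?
Yes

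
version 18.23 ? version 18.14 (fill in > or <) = >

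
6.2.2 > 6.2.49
False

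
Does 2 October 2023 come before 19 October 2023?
Yes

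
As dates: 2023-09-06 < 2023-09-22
True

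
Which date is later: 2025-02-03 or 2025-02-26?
2025-02-26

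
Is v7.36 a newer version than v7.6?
Yes. Version numbers are compared segment by segment as integers, not as decimals: minor version 36 > 6, so v7.36 > v7.6 (even though the decimal 7.36 < 7.6).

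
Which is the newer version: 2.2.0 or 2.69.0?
2.69.0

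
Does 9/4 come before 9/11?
Yes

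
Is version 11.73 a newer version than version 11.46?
Yes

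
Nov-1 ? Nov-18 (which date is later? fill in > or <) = <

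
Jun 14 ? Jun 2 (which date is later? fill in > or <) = >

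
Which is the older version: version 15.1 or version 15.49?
version 15.1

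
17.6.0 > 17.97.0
False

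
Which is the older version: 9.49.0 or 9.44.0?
9.44.0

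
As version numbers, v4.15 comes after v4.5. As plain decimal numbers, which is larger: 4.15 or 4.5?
4.5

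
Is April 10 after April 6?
Yes. Day 10 comes after day 6 in April — this is a date comparison, not a decimal one (the decimal 4.10 would be smaller than 4.6).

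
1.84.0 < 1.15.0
False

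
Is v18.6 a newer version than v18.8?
No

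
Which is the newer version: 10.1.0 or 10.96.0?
10.96.0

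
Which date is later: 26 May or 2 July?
2 July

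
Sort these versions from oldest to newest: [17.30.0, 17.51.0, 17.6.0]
[17.6.0, 17.30.0, 17.51.0]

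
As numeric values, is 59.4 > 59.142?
True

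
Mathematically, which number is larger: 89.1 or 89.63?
89.63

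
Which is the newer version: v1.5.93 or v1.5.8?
v1.5.93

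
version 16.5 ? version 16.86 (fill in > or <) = <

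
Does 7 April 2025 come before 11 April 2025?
Yes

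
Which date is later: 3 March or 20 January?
3 March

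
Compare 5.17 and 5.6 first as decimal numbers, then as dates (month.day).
As decimals: 5.17 < 5.6. As dates: 5/17 is later than 5/6 (day 17 > day 6).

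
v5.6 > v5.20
False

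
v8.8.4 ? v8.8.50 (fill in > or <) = <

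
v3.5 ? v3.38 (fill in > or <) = <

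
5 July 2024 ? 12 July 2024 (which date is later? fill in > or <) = <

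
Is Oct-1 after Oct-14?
No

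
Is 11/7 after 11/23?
No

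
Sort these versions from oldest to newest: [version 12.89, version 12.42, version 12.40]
[version 12.40, version 12.42, version 12.89]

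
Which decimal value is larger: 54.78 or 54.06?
54.78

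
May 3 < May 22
True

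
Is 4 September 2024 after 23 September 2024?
No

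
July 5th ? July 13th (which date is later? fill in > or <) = <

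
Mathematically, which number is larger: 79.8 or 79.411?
79.8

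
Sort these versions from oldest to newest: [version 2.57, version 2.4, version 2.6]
[version 2.4, version 2.6, version 2.57]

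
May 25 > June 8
False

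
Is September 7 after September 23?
No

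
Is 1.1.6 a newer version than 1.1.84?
No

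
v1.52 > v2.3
False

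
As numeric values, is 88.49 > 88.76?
False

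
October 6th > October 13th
False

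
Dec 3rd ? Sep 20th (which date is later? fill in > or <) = >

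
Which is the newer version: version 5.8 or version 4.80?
version 5.8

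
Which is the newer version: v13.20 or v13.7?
v13.20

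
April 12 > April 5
True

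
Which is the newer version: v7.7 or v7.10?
v7.10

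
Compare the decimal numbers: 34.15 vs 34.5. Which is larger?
34.5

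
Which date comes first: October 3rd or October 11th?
October 3rd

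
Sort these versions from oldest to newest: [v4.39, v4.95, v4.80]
[v4.39, v4.80, v4.95]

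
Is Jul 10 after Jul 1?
Yes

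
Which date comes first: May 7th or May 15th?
May 7th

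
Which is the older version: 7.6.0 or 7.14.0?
7.6.0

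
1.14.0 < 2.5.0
True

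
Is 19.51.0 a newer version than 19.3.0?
Yes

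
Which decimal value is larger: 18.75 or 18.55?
18.75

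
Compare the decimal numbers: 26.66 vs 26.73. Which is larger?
26.73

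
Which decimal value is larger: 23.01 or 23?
23.01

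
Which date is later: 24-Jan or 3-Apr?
3-Apr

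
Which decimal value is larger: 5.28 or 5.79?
5.79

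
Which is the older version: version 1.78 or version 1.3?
version 1.3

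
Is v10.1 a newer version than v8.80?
Yes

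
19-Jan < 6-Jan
False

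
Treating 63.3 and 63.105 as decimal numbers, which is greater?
63.3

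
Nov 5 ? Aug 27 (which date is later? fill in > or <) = >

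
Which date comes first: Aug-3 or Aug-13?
Aug-3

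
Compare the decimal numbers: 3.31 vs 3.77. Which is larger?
3.77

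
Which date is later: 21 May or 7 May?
21 May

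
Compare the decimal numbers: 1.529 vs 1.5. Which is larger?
1.529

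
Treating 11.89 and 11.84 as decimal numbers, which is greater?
11.89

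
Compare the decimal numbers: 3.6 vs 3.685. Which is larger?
3.685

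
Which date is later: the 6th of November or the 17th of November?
the 17th of November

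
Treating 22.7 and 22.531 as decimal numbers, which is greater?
22.7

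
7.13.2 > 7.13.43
False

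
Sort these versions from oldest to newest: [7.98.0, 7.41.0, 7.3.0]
[7.3.0, 7.41.0, 7.98.0]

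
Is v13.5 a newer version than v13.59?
No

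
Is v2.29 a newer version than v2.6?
Yes. Version numbers are compared segment by segment as integers, not as decimals: minor version 29 > 6, so v2.29 > v2.6 (even though the decimal 2.29 < 2.6).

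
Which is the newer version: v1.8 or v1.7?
v1.8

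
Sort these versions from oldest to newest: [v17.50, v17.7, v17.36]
[v17.7, v17.36, v17.50]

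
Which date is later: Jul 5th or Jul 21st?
Jul 21st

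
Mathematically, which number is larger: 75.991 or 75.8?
75.991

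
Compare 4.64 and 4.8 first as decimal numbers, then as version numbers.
As decimals: 4.64 < 4.8. As versions: v4.64 > v4.8 (minor version 64 > 8).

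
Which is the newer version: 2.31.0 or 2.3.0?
2.31.0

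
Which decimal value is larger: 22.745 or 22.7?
22.745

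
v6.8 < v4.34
False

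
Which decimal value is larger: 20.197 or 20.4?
20.4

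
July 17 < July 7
False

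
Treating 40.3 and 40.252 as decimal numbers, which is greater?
40.3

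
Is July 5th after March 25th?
Yes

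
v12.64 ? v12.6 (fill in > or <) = >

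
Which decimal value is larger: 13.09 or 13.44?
13.44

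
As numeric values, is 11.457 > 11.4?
True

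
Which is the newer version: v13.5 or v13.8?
v13.8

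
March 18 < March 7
False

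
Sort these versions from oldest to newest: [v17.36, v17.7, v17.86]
[v17.7, v17.36, v17.86]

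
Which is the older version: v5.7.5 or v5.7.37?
v5.7.5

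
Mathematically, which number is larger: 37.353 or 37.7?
37.7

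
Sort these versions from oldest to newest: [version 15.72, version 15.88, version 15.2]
[version 15.2, version 15.72, version 15.88]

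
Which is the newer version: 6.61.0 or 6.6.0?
6.61.0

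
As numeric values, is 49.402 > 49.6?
False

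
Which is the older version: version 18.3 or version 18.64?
version 18.3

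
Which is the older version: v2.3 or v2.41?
v2.3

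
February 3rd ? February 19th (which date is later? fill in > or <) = <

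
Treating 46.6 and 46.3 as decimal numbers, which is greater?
46.6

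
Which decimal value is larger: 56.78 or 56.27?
56.78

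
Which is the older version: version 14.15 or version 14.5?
version 14.5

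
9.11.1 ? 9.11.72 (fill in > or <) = <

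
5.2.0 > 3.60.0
True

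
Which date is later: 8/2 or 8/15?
8/15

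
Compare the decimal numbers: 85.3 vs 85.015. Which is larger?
85.3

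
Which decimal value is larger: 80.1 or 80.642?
80.642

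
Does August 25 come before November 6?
Yes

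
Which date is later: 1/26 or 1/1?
1/26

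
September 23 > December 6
False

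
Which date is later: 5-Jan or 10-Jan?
10-Jan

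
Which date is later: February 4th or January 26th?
February 4th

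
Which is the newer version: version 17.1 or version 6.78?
version 17.1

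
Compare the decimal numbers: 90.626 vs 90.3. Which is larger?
90.626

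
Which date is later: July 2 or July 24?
July 24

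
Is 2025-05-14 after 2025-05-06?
Yes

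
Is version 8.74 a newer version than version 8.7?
Yes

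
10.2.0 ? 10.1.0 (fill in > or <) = >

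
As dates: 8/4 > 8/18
False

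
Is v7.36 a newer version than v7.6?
Yes. Version numbers are compared segment by segment as integers, not as decimals: minor version 36 > 6, so v7.36 > v7.6 (even though the decimal 7.36 < 7.6).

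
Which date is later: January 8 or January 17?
January 17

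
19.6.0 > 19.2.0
True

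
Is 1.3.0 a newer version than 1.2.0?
Yes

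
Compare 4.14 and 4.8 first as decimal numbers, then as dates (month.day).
As decimals: 4.14 < 4.8. As dates: 4/14 is later than 4/8 (day 14 > day 8).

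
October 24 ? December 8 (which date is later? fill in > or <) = <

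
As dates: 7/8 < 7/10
True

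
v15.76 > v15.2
True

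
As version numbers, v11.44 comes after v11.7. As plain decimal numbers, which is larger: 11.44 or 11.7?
11.7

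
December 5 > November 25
True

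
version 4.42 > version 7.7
False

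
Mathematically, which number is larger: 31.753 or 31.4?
31.753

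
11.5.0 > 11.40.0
False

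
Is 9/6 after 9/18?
No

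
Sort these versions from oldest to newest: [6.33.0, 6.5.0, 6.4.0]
[6.4.0, 6.5.0, 6.33.0]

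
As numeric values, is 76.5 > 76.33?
True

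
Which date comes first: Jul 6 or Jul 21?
Jul 6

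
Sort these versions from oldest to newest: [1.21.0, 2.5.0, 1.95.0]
[1.21.0, 1.95.0, 2.5.0]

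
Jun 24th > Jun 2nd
True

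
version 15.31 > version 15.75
False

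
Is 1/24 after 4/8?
No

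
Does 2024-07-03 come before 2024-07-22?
Yes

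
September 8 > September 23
False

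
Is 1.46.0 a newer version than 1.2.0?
Yes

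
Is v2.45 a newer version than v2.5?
Yes. Version numbers are compared segment by segment as integers, not as decimals: minor version 45 > 5, so v2.45 > v2.5 (even though the decimal 2.45 < 2.5).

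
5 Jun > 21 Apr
True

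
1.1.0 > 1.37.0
False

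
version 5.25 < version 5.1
False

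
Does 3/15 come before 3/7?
No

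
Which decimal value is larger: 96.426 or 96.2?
96.426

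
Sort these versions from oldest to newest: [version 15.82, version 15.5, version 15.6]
[version 15.5, version 15.6, version 15.82]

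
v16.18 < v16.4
False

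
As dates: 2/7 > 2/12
False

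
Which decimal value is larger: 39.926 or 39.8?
39.926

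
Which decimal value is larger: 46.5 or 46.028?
46.5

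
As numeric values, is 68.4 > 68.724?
False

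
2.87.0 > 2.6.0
True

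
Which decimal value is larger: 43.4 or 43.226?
43.4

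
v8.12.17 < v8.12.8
False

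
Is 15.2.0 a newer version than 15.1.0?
Yes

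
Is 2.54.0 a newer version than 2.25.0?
Yes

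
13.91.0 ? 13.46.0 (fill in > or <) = >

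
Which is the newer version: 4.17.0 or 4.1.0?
4.17.0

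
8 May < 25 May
True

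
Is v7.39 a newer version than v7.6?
Yes. Version numbers are compared segment by segment as integers, not as decimals: minor version 39 > 6, so v7.39 > v7.6 (even though the decimal 7.39 < 7.6).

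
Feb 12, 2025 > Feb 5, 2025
True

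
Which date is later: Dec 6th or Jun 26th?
Dec 6th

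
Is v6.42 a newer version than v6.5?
Yes. Version numbers are compared segment by segment as integers, not as decimals: minor version 42 > 5, so v6.42 > v6.5 (even though the decimal 6.42 < 6.5).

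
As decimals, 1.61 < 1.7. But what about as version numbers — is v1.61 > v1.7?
True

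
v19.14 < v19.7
False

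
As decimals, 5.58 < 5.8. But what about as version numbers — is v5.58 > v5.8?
True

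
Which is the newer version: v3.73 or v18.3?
v18.3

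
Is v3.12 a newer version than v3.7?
Yes. Version numbers are compared segment by segment as integers, not as decimals: minor version 12 > 7, so v3.12 > v3.7 (even though the decimal 3.12 < 3.7).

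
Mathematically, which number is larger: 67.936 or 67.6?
67.936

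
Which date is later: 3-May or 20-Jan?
3-May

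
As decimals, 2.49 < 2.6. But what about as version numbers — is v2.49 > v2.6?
True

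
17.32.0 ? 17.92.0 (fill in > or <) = <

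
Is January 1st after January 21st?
No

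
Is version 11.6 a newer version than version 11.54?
No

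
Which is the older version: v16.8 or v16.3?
v16.3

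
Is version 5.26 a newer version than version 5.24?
Yes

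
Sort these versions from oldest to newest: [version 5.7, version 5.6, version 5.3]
[version 5.3, version 5.6, version 5.7]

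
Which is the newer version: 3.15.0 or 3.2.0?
3.15.0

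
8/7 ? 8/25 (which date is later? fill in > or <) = <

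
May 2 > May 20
False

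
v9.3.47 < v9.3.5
False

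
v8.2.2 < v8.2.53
True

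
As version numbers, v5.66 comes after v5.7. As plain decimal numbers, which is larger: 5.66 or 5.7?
5.7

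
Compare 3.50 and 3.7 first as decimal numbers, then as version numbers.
As decimals: 3.50 < 3.7. As versions: v3.50 > v3.7 (minor version 50 > 7).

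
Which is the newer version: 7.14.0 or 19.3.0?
19.3.0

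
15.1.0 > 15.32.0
False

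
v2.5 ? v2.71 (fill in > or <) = <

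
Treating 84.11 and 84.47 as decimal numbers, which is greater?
84.47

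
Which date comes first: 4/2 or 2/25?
2/25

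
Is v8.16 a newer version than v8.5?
Yes. Version numbers are compared segment by segment as integers, not as decimals: minor version 16 > 5, so v8.16 > v8.5 (even though the decimal 8.16 < 8.5).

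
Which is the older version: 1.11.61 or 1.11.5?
1.11.5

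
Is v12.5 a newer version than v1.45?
Yes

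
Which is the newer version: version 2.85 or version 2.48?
version 2.85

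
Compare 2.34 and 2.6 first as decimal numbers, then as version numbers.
As decimals: 2.34 < 2.6. As versions: v2.34 > v2.6 (minor version 34 > 6).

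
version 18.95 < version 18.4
False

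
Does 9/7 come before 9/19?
Yes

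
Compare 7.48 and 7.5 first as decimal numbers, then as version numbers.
As decimals: 7.48 < 7.5. As versions: v7.48 > v7.5 (minor version 48 > 5).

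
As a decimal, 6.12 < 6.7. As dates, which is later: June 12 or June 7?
June 12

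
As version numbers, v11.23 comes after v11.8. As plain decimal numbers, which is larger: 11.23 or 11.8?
11.8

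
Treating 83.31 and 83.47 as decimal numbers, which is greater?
83.47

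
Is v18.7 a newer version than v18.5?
Yes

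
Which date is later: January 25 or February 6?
February 6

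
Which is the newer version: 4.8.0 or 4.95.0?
4.95.0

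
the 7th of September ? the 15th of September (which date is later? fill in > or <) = <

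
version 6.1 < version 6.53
True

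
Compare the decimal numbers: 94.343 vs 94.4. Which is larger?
94.4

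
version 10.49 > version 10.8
True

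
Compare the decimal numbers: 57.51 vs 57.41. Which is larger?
57.51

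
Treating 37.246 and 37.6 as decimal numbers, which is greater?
37.6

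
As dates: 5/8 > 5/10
False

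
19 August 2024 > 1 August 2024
True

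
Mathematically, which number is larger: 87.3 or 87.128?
87.3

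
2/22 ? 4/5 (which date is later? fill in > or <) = <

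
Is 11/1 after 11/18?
No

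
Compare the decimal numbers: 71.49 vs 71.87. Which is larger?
71.87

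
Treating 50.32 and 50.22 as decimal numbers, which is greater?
50.32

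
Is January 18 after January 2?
Yes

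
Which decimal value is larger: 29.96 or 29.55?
29.96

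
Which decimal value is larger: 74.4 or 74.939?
74.939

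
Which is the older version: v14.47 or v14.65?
v14.47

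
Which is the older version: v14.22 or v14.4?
v14.4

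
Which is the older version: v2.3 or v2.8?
v2.3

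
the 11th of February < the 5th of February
False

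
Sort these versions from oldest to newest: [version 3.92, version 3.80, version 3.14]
[version 3.14, version 3.80, version 3.92]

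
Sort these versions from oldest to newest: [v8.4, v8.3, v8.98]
[v8.3, v8.4, v8.98]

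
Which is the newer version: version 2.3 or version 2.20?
version 2.20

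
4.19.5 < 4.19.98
True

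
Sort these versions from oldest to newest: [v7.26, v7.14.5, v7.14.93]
[v7.14.5, v7.14.93, v7.26]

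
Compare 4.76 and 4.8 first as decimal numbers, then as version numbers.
As decimals: 4.76 < 4.8. As versions: v4.76 > v4.8 (minor version 76 > 8).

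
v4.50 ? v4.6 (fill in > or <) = >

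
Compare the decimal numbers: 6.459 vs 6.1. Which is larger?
6.459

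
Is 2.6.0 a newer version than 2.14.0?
No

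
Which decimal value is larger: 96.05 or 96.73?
96.73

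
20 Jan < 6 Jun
True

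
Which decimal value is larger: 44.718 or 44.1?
44.718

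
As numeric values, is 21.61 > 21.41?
True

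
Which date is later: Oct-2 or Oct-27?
Oct-27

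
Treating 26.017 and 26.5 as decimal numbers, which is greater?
26.5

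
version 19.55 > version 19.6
True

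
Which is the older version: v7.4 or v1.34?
v1.34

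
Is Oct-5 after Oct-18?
No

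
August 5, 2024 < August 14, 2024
True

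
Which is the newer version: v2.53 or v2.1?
v2.53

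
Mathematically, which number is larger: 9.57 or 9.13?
9.57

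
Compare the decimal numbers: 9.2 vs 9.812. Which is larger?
9.812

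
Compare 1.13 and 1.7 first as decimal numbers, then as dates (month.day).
As decimals: 1.13 < 1.7. As dates: 1/13 is later than 1/7 (day 13 > day 7).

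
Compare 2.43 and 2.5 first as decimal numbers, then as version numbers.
As decimals: 2.43 < 2.5. As versions: v2.43 > v2.5 (minor version 43 > 5).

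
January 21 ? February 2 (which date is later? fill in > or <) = <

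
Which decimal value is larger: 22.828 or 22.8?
22.828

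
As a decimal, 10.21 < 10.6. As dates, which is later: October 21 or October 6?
October 21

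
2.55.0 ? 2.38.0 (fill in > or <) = >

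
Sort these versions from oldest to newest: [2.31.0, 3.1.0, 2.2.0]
[2.2.0, 2.31.0, 3.1.0]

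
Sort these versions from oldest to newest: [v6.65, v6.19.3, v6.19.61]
[v6.19.3, v6.19.61, v6.65]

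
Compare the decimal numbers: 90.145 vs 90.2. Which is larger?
90.2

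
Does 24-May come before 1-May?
No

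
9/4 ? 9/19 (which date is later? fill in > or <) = <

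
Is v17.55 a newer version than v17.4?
Yes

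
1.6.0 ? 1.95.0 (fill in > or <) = <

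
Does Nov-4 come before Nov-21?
Yes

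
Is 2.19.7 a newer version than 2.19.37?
No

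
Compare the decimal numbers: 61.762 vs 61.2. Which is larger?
61.762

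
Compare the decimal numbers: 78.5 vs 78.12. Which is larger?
78.5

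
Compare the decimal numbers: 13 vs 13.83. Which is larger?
13.83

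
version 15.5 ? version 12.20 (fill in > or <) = >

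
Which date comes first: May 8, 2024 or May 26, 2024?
May 8, 2024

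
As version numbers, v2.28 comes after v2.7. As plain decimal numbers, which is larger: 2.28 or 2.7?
2.7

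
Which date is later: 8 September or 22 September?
22 September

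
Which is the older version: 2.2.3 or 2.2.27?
2.2.3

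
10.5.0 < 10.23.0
True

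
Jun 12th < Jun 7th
False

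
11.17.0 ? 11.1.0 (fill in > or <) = >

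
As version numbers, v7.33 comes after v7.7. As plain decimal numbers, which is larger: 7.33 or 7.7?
7.7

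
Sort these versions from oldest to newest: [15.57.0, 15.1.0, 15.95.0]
[15.1.0, 15.57.0, 15.95.0]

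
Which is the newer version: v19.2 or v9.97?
v19.2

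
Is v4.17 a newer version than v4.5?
Yes. Version numbers are compared segment by segment as integers, not as decimals: minor version 17 > 5, so v4.17 > v4.5 (even though the decimal 4.17 < 4.5).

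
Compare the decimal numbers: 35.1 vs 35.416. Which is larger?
35.416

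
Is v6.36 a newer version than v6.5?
Yes. Version numbers are compared segment by segment as integers, not as decimals: minor version 36 > 5, so v6.36 > v6.5 (even though the decimal 6.36 < 6.5).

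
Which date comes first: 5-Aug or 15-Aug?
5-Aug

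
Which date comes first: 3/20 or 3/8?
3/8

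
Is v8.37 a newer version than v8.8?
Yes. Version numbers are compared segment by segment as integers, not as decimals: minor version 37 > 8, so v8.37 > v8.8 (even though the decimal 8.37 < 8.8).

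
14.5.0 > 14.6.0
False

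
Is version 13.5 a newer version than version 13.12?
No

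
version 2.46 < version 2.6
False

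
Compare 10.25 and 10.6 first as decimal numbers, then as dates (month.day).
As decimals: 10.25 < 10.6. As dates: 10/25 is later than 10/6 (day 25 > day 6).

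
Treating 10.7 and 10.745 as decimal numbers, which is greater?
10.745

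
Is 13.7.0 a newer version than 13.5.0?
Yes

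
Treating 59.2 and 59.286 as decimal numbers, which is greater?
59.286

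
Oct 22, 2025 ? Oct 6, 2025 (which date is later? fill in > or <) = >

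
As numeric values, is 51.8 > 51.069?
True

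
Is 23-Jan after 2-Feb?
No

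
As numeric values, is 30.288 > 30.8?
False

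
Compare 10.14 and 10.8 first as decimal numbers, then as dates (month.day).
As decimals: 10.14 < 10.8. As dates: 10/14 is later than 10/8 (day 14 > day 8).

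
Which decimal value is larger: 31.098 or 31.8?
31.8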